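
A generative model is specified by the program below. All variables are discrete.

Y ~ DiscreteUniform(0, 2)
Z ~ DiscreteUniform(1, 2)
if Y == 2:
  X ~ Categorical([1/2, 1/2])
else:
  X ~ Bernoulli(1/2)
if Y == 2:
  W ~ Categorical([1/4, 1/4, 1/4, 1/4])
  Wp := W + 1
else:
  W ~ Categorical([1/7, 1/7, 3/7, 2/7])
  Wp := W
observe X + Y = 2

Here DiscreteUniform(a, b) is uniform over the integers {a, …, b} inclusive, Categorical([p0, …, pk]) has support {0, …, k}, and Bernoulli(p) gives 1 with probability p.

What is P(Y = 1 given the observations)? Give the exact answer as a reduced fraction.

P(Y = 1 | obs) = 1/2

Enumerate traces; 16 have nonzero weight after conditioning:
  (Y=1, Z=1, X=1, W=0) weight 1/84
  (Y=1, Z=1, X=1, W=1) weight 1/84
  (Y=1, Z=1, X=1, W=2) weight 1/28
  (Y=1, Z=1, X=1, W=3) weight 1/42
  (Y=1, Z=2, X=1, W=0) weight 1/84
  (Y=1, Z=2, X=1, W=1) weight 1/84
  (Y=1, Z=2, X=1, W=2) weight 1/28
  (Y=1, Z=2, X=1, W=3) weight 1/42
  (Y=2, Z=1, X=0, W=0) weight 1/48
  … 7 more
Group by Y:
  weight(Y=1) = 1/6
  weight(Y=2) = 1/6
Total weight = 1/6 + 1/6 = 1/3
P(Y=1 | obs) = 1/6 / 1/3 = 1/2
P(Y=2 | obs) = 1/6 / 1/3 = 1/2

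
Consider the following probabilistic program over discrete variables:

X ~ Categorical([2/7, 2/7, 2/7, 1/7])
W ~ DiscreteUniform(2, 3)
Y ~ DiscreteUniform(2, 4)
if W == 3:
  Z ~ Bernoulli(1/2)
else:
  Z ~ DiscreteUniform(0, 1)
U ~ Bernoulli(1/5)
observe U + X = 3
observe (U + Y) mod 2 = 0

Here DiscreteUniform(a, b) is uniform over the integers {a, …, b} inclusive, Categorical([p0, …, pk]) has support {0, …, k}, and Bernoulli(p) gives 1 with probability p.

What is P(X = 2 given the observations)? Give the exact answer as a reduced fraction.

Enumerate traces; 12 have nonzero weight after conditioning:
  (X=2, W=2, Y=3, Z=0, U=1) weight 1/210
  (X=2, W=2, Y=3, Z=1, U=1) weight 1/210
  (X=2, W=3, Y=3, Z=0, U=1) weight 1/210
  (X=2, W=3, Y=3, Z=1, U=1) weight 1/210
  (X=3, W=2, Y=2, Z=0, U=0) weight 1/105
  (X=3, W=2, Y=2, Z=1, U=0) weight 1/105
  (X=3, W=2, Y=4, Z=0, U=0) weight 1/105
  (X=3, W=2, Y=4, Z=1, U=0) weight 1/105
  … 4 more
Group by X:
  weight(X=2) = 2/105
  weight(X=3) = 8/105
Total weight = 2/105 + 8/105 = 2/21
P(X=2 | obs) = 2/105 / 2/21 = 1/5
P(X=3 | obs) = 8/105 / 2/21 = 4/5

P(X = 2 | obs) = 1/5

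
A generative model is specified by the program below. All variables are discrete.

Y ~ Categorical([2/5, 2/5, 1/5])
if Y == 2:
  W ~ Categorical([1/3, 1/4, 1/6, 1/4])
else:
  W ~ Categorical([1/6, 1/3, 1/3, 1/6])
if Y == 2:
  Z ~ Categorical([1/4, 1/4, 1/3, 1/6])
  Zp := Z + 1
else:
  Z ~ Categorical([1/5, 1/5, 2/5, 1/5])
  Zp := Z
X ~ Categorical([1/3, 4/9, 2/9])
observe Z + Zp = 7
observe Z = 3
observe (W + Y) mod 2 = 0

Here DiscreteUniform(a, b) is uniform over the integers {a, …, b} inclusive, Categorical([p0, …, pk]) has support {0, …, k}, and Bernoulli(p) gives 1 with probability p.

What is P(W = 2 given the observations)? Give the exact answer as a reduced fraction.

P(W = 2 | obs) = 1/3

Enumerate traces; 6 have nonzero weight after conditioning:
  (Y=2, W=0, Z=3, X=0) weight 1/270
  (Y=2, W=0, Z=3, X=1) weight 2/405
  (Y=2, W=0, Z=3, X=2) weight 1/405
  (Y=2, W=2, Z=3, X=0) weight 1/540
  (Y=2, W=2, Z=3, X=1) weight 1/405
  (Y=2, W=2, Z=3, X=2) weight 1/810
Group by W:
  weight(W=0) = 1/90
  weight(W=2) = 1/180
Total weight = 1/90 + 1/180 = 1/60
P(W=0 | obs) = 1/90 / 1/60 = 2/3
P(W=2 | obs) = 1/180 / 1/60 = 1/3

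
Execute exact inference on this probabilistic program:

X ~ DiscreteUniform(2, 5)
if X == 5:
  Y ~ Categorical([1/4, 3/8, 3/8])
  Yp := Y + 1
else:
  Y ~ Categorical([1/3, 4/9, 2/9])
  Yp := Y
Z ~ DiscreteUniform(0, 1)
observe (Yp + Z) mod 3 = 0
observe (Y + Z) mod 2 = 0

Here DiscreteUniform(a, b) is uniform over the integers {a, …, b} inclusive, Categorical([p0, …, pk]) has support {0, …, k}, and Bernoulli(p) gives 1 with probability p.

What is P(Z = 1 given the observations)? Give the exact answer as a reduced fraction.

Enumerate traces; 5 have nonzero weight after conditioning:
  (X=2, Y=0, Z=0) weight 1/24
  (X=3, Y=0, Z=0) weight 1/24
  (X=4, Y=0, Z=0) weight 1/24
  (X=5, Y=1, Z=1) weight 3/64
  (X=5, Y=2, Z=0) weight 3/64
Group by Z:
  weight(Z=0) = 11/64
  weight(Z=1) = 3/64
Total weight = 11/64 + 3/64 = 7/32
P(Z=0 | obs) = 11/64 / 7/32 = 11/14
P(Z=1 | obs) = 3/64 / 7/32 = 3/14

P(Z = 1 | obs) = 3/14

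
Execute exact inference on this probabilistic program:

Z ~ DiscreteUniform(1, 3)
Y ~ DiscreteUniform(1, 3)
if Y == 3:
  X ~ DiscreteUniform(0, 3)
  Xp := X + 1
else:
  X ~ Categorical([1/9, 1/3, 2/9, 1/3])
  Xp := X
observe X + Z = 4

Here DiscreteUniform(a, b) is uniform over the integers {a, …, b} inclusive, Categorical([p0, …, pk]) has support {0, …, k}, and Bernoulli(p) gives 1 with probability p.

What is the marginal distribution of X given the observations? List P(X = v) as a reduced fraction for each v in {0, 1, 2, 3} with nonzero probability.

P(X=1) = 33/91, P(X=2) = 25/91, P(X=3) = 33/91

Enumerate traces; 9 have nonzero weight after conditioning:
  (Z=1, Y=1, X=3) weight 1/27
  (Z=1, Y=2, X=3) weight 1/27
  (Z=1, Y=3, X=3) weight 1/36
  (Z=2, Y=1, X=2) weight 2/81
  (Z=2, Y=2, X=2) weight 2/81
  (Z=2, Y=3, X=2) weight 1/36
  (Z=3, Y=1, X=1) weight 1/27
  (Z=3, Y=2, X=1) weight 1/27
  … 1 more
Group by X:
  weight(X=1) = 11/108
  weight(X=2) = 25/324
  weight(X=3) = 11/108
Total weight = 11/108 + 25/324 + 11/108 = 91/324
P(X=1 | obs) = 11/108 / 91/324 = 33/91
P(X=2 | obs) = 25/324 / 91/324 = 25/91
P(X=3 | obs) = 11/108 / 91/324 = 33/91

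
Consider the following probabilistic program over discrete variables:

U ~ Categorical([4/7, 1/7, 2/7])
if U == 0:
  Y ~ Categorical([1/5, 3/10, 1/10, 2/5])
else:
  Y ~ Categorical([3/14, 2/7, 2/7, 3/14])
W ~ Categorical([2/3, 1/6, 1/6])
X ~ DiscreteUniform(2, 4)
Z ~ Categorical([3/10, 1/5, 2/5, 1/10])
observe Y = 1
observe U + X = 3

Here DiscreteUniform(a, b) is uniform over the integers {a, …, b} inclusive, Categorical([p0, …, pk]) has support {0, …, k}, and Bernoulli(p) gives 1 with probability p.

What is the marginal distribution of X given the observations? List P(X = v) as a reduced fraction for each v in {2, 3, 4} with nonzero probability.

P(X=2) = 5/26, P(X=3) = 21/26

Enumerate traces; 24 have nonzero weight after conditioning:
  (U=0, Y=1, W=0, X=3, Z=0) weight 2/175
  (U=0, Y=1, W=0, X=3, Z=1) weight 4/525
  (U=0, Y=1, W=0, X=3, Z=2) weight 8/525
  (U=0, Y=1, W=0, X=3, Z=3) weight 2/525
  (U=0, Y=1, W=1, X=3, Z=0) weight 1/350
  (U=0, Y=1, W=1, X=3, Z=1) weight 1/525
  (U=0, Y=1, W=1, X=3, Z=2) weight 2/525
  (U=0, Y=1, W=1, X=3, Z=3) weight 1/1050
  (U=1, Y=1, W=0, X=2, Z=0) weight 2/735
  … 15 more
Group by X:
  weight(X=2) = 2/147
  weight(X=3) = 2/35
Total weight = 2/147 + 2/35 = 52/735
P(X=2 | obs) = 2/147 / 52/735 = 5/26
P(X=3 | obs) = 2/35 / 52/735 = 21/26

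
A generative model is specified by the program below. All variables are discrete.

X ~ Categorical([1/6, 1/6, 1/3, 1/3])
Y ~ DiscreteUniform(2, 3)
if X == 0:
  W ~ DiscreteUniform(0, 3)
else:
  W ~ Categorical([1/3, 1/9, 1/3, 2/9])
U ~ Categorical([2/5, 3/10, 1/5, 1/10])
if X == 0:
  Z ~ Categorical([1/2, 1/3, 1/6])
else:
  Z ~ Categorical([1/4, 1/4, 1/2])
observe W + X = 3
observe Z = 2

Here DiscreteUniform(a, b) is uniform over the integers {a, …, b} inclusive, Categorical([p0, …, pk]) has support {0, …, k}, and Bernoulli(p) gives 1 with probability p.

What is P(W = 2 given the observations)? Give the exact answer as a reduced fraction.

P(W = 2 | obs) = 12/47

Enumerate traces; 32 have nonzero weight after conditioning:
  (X=0, Y=2, W=3, U=0, Z=2) weight 1/720
  (X=0, Y=2, W=3, U=1, Z=2) weight 1/960
  (X=0, Y=2, W=3, U=2, Z=2) weight 1/1440
  (X=0, Y=2, W=3, U=3, Z=2) weight 1/2880
  (X=0, Y=3, W=3, U=0, Z=2) weight 1/720
  (X=0, Y=3, W=3, U=1, Z=2) weight 1/960
  (X=0, Y=3, W=3, U=2, Z=2) weight 1/1440
  (X=0, Y=3, W=3, U=3, Z=2) weight 1/2880
  (X=1, Y=2, W=2, U=0, Z=2) weight 1/180
  (X=2, Y=2, W=1, U=0, Z=2) weight 1/270
  … 22 more
Group by W:
  weight(W=0) = 1/18
  weight(W=1) = 1/54
  weight(W=2) = 1/36
  weight(W=3) = 1/144
Total weight = 1/18 + 1/54 + 1/36 + 1/144 = 47/432
P(W=0 | obs) = 1/18 / 47/432 = 24/47
P(W=1 | obs) = 1/54 / 47/432 = 8/47
P(W=2 | obs) = 1/36 / 47/432 = 12/47
P(W=3 | obs) = 1/144 / 47/432 = 3/47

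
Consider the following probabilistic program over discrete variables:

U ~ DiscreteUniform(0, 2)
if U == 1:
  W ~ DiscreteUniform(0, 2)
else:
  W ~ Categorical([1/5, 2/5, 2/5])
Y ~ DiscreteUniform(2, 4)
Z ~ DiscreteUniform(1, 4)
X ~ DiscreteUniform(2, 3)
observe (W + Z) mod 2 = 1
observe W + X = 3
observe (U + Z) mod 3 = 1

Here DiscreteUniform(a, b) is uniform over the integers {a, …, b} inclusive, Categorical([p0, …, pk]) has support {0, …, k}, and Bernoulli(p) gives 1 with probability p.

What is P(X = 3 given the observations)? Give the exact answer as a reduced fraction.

Enumerate traces; 12 have nonzero weight after conditioning:
  (U=0, W=0, Y=2, Z=1, X=3) weight 1/360
  (U=0, W=0, Y=3, Z=1, X=3) weight 1/360
  (U=0, W=0, Y=4, Z=1, X=3) weight 1/360
  (U=0, W=1, Y=2, Z=4, X=2) weight 1/180
  (U=0, W=1, Y=3, Z=4, X=2) weight 1/180
  (U=0, W=1, Y=4, Z=4, X=2) weight 1/180
  (U=1, W=0, Y=2, Z=3, X=3) weight 1/216
  (U=1, W=0, Y=3, Z=3, X=3) weight 1/216
  … 4 more
Group by X:
  weight(X=2) = 1/30
  weight(X=3) = 1/45
Total weight = 1/30 + 1/45 = 1/18
P(X=2 | obs) = 1/30 / 1/18 = 3/5
P(X=3 | obs) = 1/45 / 1/18 = 2/5

P(X = 3 | obs) = 2/5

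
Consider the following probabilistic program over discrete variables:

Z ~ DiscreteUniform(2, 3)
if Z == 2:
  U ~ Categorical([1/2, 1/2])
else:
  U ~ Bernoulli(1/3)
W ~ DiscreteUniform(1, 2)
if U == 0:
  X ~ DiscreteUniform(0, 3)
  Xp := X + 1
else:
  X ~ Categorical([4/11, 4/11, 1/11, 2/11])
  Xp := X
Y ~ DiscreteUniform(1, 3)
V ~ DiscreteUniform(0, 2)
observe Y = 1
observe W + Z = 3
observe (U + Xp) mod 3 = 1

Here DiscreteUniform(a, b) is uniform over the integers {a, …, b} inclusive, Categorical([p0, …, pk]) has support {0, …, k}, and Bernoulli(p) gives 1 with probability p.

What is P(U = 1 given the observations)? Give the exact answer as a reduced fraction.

Enumerate traces; 12 have nonzero weight after conditioning:
  (Z=2, U=0, W=1, X=0, Y=1, V=0) weight 1/288
  (Z=2, U=0, W=1, X=0, Y=1, V=1) weight 1/288
  (Z=2, U=0, W=1, X=0, Y=1, V=2) weight 1/288
  (Z=2, U=0, W=1, X=3, Y=1, V=0) weight 1/288
  (Z=2, U=0, W=1, X=3, Y=1, V=1) weight 1/288
  (Z=2, U=0, W=1, X=3, Y=1, V=2) weight 1/288
  (Z=2, U=1, W=1, X=0, Y=1, V=0) weight 1/198
  (Z=2, U=1, W=1, X=0, Y=1, V=1) weight 1/198
  … 4 more
Group by U:
  weight(U=0) = 1/48
  weight(U=1) = 1/44
Total weight = 1/48 + 1/44 = 23/528
P(U=0 | obs) = 1/48 / 23/528 = 11/23
P(U=1 | obs) = 1/44 / 23/528 = 12/23

P(U = 1 | obs) = 12/23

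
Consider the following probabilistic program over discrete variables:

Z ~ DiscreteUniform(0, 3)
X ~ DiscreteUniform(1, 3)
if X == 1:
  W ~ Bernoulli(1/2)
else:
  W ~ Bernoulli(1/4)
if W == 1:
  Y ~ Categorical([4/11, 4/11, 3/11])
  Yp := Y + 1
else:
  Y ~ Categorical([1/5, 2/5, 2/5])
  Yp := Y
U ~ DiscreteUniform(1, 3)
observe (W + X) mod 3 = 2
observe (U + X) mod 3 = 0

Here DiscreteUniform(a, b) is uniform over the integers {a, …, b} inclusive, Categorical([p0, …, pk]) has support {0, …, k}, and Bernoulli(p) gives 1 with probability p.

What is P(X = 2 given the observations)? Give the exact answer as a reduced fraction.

Enumerate traces; 24 have nonzero weight after conditioning:
  (Z=0, X=1, W=1, Y=0, U=2) weight 1/198
  (Z=0, X=1, W=1, Y=1, U=2) weight 1/198
  (Z=0, X=1, W=1, Y=2, U=2) weight 1/264
  (Z=0, X=2, W=0, Y=0, U=1) weight 1/240
  (Z=0, X=2, W=0, Y=1, U=1) weight 1/120
  (Z=0, X=2, W=0, Y=2, U=1) weight 1/120
  (Z=1, X=1, W=1, Y=0, U=2) weight 1/198
  (Z=1, X=1, W=1, Y=1, U=2) weight 1/198
  … 16 more
Group by X:
  weight(X=1) = 1/18
  weight(X=2) = 1/12
Total weight = 1/18 + 1/12 = 5/36
P(X=1 | obs) = 1/18 / 5/36 = 2/5
P(X=2 | obs) = 1/12 / 5/36 = 3/5

P(X = 2 | obs) = 3/5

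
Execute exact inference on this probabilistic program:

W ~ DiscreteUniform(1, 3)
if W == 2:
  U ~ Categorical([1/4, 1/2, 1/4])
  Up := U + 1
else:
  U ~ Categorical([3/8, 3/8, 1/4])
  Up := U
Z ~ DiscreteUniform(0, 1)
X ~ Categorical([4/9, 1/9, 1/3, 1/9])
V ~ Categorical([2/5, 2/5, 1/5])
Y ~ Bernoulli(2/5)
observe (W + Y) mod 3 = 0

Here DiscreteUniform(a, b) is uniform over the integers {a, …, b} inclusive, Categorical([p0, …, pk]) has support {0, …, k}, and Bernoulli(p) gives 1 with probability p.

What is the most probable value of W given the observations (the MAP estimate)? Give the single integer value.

Enumerate traces; 144 have nonzero weight after conditioning:
  (W=2, U=0, Z=0, X=0, V=0, Y=1) weight 2/675
  (W=2, U=0, Z=0, X=0, V=1, Y=1) weight 2/675
  (W=2, U=0, Z=0, X=0, V=2, Y=1) weight 1/675
  (W=2, U=0, Z=0, X=1, V=0, Y=1) weight 1/1350
  (W=2, U=0, Z=0, X=1, V=1, Y=1) weight 1/1350
  (W=2, U=0, Z=0, X=1, V=2, Y=1) weight 1/2700
  (W=2, U=0, Z=0, X=2, V=0, Y=1) weight 1/450
  (W=2, U=0, Z=0, X=2, V=1, Y=1) weight 1/450
  (W=3, U=0, Z=0, X=0, V=0, Y=0) weight 1/150
  … 135 more
Group by W:
  weight(W=2) = 2/15
  weight(W=3) = 1/5
Total weight = 2/15 + 1/5 = 1/3
P(W=2 | obs) = 2/15 / 1/3 = 2/5
P(W=3 | obs) = 1/5 / 1/3 = 3/5
argmax = 3

argmax_v P(W = v | obs) = 3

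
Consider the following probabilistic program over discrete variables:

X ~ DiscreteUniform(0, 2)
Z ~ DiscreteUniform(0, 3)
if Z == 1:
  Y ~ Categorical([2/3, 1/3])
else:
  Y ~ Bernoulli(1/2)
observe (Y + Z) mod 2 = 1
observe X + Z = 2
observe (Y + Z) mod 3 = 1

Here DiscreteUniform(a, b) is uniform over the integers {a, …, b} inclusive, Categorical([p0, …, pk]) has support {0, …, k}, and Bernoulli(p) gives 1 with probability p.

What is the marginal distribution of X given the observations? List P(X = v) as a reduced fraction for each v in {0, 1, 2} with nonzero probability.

Enumerate traces; 2 have nonzero weight after conditioning:
  (X=1, Z=1, Y=0) weight 1/18
  (X=2, Z=0, Y=1) weight 1/24
Group by X:
  weight(X=1) = 1/18
  weight(X=2) = 1/24
Total weight = 1/18 + 1/24 = 7/72
P(X=1 | obs) = 1/18 / 7/72 = 4/7
P(X=2 | obs) = 1/24 / 7/72 = 3/7

P(X=1) = 4/7, P(X=2) = 3/7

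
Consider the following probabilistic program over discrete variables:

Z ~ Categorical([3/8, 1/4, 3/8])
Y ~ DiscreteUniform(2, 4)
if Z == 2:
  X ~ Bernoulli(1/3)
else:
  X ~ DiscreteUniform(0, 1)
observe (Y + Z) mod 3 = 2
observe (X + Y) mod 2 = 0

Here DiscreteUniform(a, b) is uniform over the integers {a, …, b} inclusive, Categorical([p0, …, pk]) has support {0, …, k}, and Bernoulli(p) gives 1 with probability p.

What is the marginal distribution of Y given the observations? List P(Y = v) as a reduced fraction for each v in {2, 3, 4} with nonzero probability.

Enumerate traces; 3 have nonzero weight after conditioning:
  (Z=0, Y=2, X=0) weight 1/16
  (Z=1, Y=4, X=0) weight 1/24
  (Z=2, Y=3, X=1) weight 1/24
Group by Y:
  weight(Y=2) = 1/16
  weight(Y=3) = 1/24
  weight(Y=4) = 1/24
Total weight = 1/16 + 1/24 + 1/24 = 7/48
P(Y=2 | obs) = 1/16 / 7/48 = 3/7
P(Y=3 | obs) = 1/24 / 7/48 = 2/7
P(Y=4 | obs) = 1/24 / 7/48 = 2/7

P(Y=2) = 3/7, P(Y=3) = 2/7, P(Y=4) = 2/7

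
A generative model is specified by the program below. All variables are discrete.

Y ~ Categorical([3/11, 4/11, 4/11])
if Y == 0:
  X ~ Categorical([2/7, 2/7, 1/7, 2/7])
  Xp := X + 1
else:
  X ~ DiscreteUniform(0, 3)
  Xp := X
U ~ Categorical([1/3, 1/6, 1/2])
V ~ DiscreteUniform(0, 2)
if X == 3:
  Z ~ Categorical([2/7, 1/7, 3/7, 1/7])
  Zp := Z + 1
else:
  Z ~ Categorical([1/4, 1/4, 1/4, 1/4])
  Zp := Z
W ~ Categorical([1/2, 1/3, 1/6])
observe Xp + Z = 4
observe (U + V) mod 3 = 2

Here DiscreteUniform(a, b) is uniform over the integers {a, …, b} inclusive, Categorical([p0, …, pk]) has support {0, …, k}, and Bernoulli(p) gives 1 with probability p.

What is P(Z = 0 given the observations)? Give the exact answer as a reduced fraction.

P(Z = 0 | obs) = 16/135

Enumerate traces; 90 have nonzero weight after conditioning:
  (Y=0, X=0, U=0, V=2, Z=3, W=0) weight 1/924
  (Y=0, X=0, U=0, V=2, Z=3, W=1) weight 1/1386
  (Y=0, X=0, U=0, V=2, Z=3, W=2) weight 1/2772
  (Y=0, X=0, U=1, V=1, Z=3, W=0) weight 1/1848
  (Y=0, X=0, U=1, V=1, Z=3, W=1) weight 1/2772
  (Y=0, X=0, U=1, V=1, Z=3, W=2) weight 1/5544
  (Y=0, X=0, U=2, V=0, Z=3, W=0) weight 1/616
  (Y=0, X=0, U=2, V=0, Z=3, W=1) weight 1/924
  (Y=0, X=1, U=0, V=2, Z=2, W=0) weight 1/924
  (Y=0, X=2, U=0, V=2, Z=1, W=0) weight 1/1848
  … 80 more
Group by Z:
  weight(Z=0) = 4/539
  weight(Z=1) = 1/84
  weight(Z=2) = 5/231
  weight(Z=3) = 5/231
Total weight = 4/539 + 1/84 + 5/231 + 5/231 = 135/2156
P(Z=0 | obs) = 4/539 / 135/2156 = 16/135
P(Z=1 | obs) = 1/84 / 135/2156 = 77/405
P(Z=2 | obs) = 5/231 / 135/2156 = 28/81
P(Z=3 | obs) = 5/231 / 135/2156 = 28/81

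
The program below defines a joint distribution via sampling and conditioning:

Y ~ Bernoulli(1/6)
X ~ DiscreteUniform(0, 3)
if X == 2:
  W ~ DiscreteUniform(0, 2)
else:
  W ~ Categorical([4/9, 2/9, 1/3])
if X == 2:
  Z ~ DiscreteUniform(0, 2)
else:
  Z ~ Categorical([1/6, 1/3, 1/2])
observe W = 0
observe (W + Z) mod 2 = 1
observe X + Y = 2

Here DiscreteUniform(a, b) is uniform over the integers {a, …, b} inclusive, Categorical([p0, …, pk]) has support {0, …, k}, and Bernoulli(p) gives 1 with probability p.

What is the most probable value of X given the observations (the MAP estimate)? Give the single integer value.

Enumerate traces; 2 have nonzero weight after conditioning:
  (Y=0, X=2, W=0, Z=1) weight 5/216
  (Y=1, X=1, W=0, Z=1) weight 1/162
Group by X:
  weight(X=1) = 1/162
  weight(X=2) = 5/216
Total weight = 1/162 + 5/216 = 19/648
P(X=1 | obs) = 1/162 / 19/648 = 4/19
P(X=2 | obs) = 5/216 / 19/648 = 15/19
argmax = 2

argmax_v P(X = v | obs) = 2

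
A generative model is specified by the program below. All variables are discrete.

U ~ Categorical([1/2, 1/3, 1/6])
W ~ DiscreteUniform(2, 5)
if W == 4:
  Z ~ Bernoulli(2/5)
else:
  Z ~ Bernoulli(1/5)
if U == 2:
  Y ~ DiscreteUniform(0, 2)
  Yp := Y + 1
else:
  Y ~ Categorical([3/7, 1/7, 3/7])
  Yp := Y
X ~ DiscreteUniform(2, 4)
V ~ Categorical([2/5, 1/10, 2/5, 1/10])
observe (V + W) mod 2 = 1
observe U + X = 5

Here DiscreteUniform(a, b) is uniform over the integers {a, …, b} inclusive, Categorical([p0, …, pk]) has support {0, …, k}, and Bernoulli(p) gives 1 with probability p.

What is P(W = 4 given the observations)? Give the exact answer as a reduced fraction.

Enumerate traces; 96 have nonzero weight after conditioning:
  (U=1, W=2, Z=0, Y=0, X=4, V=1) weight 1/1050
  (U=1, W=2, Z=0, Y=0, X=4, V=3) weight 1/1050
  (U=1, W=2, Z=0, Y=1, X=4, V=1) weight 1/3150
  (U=1, W=2, Z=0, Y=1, X=4, V=3) weight 1/3150
  (U=1, W=2, Z=0, Y=2, X=4, V=1) weight 1/1050
  (U=1, W=2, Z=0, Y=2, X=4, V=3) weight 1/1050
  (U=1, W=2, Z=1, Y=0, X=4, V=1) weight 1/4200
  (U=1, W=2, Z=1, Y=0, X=4, V=3) weight 1/4200
  (U=1, W=3, Z=0, Y=0, X=4, V=0) weight 2/525
  (U=1, W=4, Z=0, Y=0, X=4, V=1) weight 1/1400
  … 86 more
Group by W:
  weight(W=2) = 1/120
  weight(W=3) = 1/30
  weight(W=4) = 1/120
  weight(W=5) = 1/30
Total weight = 1/120 + 1/30 + 1/120 + 1/30 = 1/12
P(W=2 | obs) = 1/120 / 1/12 = 1/10
P(W=3 | obs) = 1/30 / 1/12 = 2/5
P(W=4 | obs) = 1/120 / 1/12 = 1/10
P(W=5 | obs) = 1/30 / 1/12 = 2/5

P(W = 4 | obs) = 1/10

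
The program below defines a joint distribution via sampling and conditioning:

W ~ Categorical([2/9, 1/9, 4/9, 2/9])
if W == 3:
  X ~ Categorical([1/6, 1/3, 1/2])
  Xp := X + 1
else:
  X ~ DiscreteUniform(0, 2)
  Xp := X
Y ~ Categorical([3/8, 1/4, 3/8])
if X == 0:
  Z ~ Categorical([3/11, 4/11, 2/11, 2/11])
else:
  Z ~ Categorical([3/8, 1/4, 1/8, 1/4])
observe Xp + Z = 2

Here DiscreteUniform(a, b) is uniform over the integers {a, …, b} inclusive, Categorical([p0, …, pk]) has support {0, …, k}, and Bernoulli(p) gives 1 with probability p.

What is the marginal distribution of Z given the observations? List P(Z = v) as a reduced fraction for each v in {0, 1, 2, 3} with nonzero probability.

Enumerate traces; 33 have nonzero weight after conditioning:
  (W=0, X=0, Y=0, Z=2) weight 1/198
  (W=0, X=0, Y=1, Z=2) weight 1/297
  (W=0, X=0, Y=2, Z=2) weight 1/198
  (W=0, X=1, Y=0, Z=1) weight 1/144
  (W=0, X=1, Y=1, Z=1) weight 1/216
  (W=0, X=1, Y=2, Z=1) weight 1/144
  (W=0, X=2, Y=0, Z=0) weight 1/96
  (W=0, X=2, Y=1, Z=0) weight 1/144
  … 25 more
Group by Z:
  weight(Z=0) = 1/8
  weight(Z=1) = 31/396
  weight(Z=2) = 14/297
Total weight = 1/8 + 31/396 + 14/297 = 595/2376
P(Z=0 | obs) = 1/8 / 595/2376 = 297/595
P(Z=1 | obs) = 31/396 / 595/2376 = 186/595
P(Z=2 | obs) = 14/297 / 595/2376 = 16/85

P(Z=0) = 297/595, P(Z=1) = 186/595, P(Z=2) = 16/85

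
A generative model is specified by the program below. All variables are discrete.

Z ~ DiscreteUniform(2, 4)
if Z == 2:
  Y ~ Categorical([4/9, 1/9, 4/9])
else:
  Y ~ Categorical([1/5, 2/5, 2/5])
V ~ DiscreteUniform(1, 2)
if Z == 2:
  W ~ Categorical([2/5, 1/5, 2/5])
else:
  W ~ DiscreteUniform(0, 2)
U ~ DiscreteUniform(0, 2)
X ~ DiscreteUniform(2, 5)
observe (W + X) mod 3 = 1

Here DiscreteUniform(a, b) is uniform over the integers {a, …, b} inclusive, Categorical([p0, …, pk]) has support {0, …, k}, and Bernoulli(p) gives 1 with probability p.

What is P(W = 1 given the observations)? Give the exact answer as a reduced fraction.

Enumerate traces; 216 have nonzero weight after conditioning:
  (Z=2, Y=0, V=1, W=0, U=0, X=4) weight 1/405
  (Z=2, Y=0, V=1, W=0, U=1, X=4) weight 1/405
  (Z=2, Y=0, V=1, W=0, U=2, X=4) weight 1/405
  (Z=2, Y=0, V=1, W=1, U=0, X=3) weight 1/810
  (Z=2, Y=0, V=1, W=1, U=1, X=3) weight 1/810
  (Z=2, Y=0, V=1, W=1, U=2, X=3) weight 1/810
  (Z=2, Y=0, V=1, W=2, U=0, X=2) weight 1/405
  (Z=2, Y=0, V=1, W=2, U=0, X=5) weight 1/405
  … 208 more
Group by W:
  weight(W=0) = 4/45
  weight(W=1) = 13/180
  weight(W=2) = 8/45
Total weight = 4/45 + 13/180 + 8/45 = 61/180
P(W=0 | obs) = 4/45 / 61/180 = 16/61
P(W=1 | obs) = 13/180 / 61/180 = 13/61
P(W=2 | obs) = 8/45 / 61/180 = 32/61

P(W = 1 | obs) = 13/61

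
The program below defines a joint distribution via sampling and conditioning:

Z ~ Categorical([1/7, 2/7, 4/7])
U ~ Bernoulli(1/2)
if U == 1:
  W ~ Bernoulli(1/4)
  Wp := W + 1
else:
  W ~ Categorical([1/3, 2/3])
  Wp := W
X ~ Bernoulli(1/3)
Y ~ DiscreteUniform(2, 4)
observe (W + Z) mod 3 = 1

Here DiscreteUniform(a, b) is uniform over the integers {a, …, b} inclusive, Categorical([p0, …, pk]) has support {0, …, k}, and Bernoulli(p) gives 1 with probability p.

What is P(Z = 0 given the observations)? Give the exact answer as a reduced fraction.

Enumerate traces; 24 have nonzero weight after conditioning:
  (Z=0, U=0, W=1, X=0, Y=2) weight 2/189
  (Z=0, U=0, W=1, X=0, Y=3) weight 2/189
  (Z=0, U=0, W=1, X=0, Y=4) weight 2/189
  (Z=0, U=0, W=1, X=1, Y=2) weight 1/189
  (Z=0, U=0, W=1, X=1, Y=3) weight 1/189
  (Z=0, U=0, W=1, X=1, Y=4) weight 1/189
  (Z=0, U=1, W=1, X=0, Y=2) weight 1/252
  (Z=0, U=1, W=1, X=0, Y=3) weight 1/252
  (Z=1, U=0, W=0, X=0, Y=2) weight 2/189
  … 15 more
Group by Z:
  weight(Z=0) = 11/168
  weight(Z=1) = 13/84
Total weight = 11/168 + 13/84 = 37/168
P(Z=0 | obs) = 11/168 / 37/168 = 11/37
P(Z=1 | obs) = 13/84 / 37/168 = 26/37

P(Z = 0 | obs) = 11/37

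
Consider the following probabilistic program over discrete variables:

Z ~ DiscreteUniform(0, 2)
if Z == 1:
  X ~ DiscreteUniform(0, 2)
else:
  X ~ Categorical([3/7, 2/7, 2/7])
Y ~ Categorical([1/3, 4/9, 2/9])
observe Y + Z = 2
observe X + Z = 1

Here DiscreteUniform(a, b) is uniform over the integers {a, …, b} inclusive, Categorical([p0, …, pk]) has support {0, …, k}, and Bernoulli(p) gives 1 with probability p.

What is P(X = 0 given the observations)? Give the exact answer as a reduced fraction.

Enumerate traces; 2 have nonzero weight after conditioning:
  (Z=0, X=1, Y=2) weight 4/189
  (Z=1, X=0, Y=1) weight 4/81
Group by X:
  weight(X=0) = 4/81
  weight(X=1) = 4/189
Total weight = 4/81 + 4/189 = 40/567
P(X=0 | obs) = 4/81 / 40/567 = 7/10
P(X=1 | obs) = 4/189 / 40/567 = 3/10

P(X = 0 | obs) = 7/10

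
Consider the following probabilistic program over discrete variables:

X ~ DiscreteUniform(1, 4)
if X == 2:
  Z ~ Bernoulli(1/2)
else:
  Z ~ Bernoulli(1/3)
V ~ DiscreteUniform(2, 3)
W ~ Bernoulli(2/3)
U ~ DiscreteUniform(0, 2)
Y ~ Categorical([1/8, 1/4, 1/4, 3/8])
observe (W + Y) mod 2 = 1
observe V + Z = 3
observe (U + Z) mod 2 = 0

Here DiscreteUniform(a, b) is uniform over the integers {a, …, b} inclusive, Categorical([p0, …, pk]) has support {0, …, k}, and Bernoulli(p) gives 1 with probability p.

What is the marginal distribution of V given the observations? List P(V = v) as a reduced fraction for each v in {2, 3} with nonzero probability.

Enumerate traces; 48 have nonzero weight after conditioning:
  (X=1, Z=0, V=3, W=0, U=0, Y=1) weight 1/432
  (X=1, Z=0, V=3, W=0, U=0, Y=3) weight 1/288
  (X=1, Z=0, V=3, W=0, U=2, Y=1) weight 1/432
  (X=1, Z=0, V=3, W=0, U=2, Y=3) weight 1/288
  (X=1, Z=0, V=3, W=1, U=0, Y=0) weight 1/432
  (X=1, Z=0, V=3, W=1, U=0, Y=2) weight 1/216
  (X=1, Z=0, V=3, W=1, U=2, Y=0) weight 1/432
  (X=1, Z=0, V=3, W=1, U=2, Y=2) weight 1/216
  (X=1, Z=1, V=2, W=0, U=1, Y=1) weight 1/864
  … 39 more
Group by V:
  weight(V=2) = 11/384
  weight(V=3) = 55/576
Total weight = 11/384 + 55/576 = 143/1152
P(V=2 | obs) = 11/384 / 143/1152 = 3/13
P(V=3 | obs) = 55/576 / 143/1152 = 10/13

P(V=2) = 3/13, P(V=3) = 10/13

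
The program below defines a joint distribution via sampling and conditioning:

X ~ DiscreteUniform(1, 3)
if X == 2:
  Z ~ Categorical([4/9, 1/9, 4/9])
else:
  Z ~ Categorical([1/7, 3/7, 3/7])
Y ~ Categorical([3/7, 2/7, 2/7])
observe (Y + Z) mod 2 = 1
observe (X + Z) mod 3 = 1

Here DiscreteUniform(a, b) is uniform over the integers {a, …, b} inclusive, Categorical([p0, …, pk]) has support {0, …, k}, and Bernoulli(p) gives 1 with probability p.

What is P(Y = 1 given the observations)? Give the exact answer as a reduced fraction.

P(Y = 1 | obs) = 74/209

Enumerate traces; 4 have nonzero weight after conditioning:
  (X=1, Z=0, Y=1) weight 2/147
  (X=2, Z=2, Y=1) weight 8/189
  (X=3, Z=1, Y=0) weight 3/49
  (X=3, Z=1, Y=2) weight 2/49
Group by Y:
  weight(Y=0) = 3/49
  weight(Y=1) = 74/1323
  weight(Y=2) = 2/49
Total weight = 3/49 + 74/1323 + 2/49 = 209/1323
P(Y=0 | obs) = 3/49 / 209/1323 = 81/209
P(Y=1 | obs) = 74/1323 / 209/1323 = 74/209
P(Y=2 | obs) = 2/49 / 209/1323 = 54/209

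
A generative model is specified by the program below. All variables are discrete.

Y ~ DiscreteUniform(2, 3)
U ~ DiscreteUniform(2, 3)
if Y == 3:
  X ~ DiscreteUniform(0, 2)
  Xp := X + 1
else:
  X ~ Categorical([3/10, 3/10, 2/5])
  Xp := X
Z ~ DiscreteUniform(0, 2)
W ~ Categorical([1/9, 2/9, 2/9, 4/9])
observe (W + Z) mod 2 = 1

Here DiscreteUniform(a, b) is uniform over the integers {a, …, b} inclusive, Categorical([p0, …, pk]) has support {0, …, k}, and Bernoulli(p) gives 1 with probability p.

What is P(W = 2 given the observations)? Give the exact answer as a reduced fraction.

P(W = 2 | obs) = 2/15

Enumerate traces; 72 have nonzero weight after conditioning:
  (Y=2, U=2, X=0, Z=0, W=1) weight 1/180
  (Y=2, U=2, X=0, Z=0, W=3) weight 1/90
  (Y=2, U=2, X=0, Z=1, W=0) weight 1/360
  (Y=2, U=2, X=0, Z=1, W=2) weight 1/180
  (Y=2, U=2, X=0, Z=2, W=1) weight 1/180
  (Y=2, U=2, X=0, Z=2, W=3) weight 1/90
  (Y=2, U=2, X=1, Z=0, W=1) weight 1/180
  (Y=2, U=2, X=1, Z=0, W=3) weight 1/90
  … 64 more
Group by W:
  weight(W=0) = 1/27
  weight(W=1) = 4/27
  weight(W=2) = 2/27
  weight(W=3) = 8/27
Total weight = 1/27 + 4/27 + 2/27 + 8/27 = 5/9
P(W=0 | obs) = 1/27 / 5/9 = 1/15
P(W=1 | obs) = 4/27 / 5/9 = 4/15
P(W=2 | obs) = 2/27 / 5/9 = 2/15
P(W=3 | obs) = 8/27 / 5/9 = 8/15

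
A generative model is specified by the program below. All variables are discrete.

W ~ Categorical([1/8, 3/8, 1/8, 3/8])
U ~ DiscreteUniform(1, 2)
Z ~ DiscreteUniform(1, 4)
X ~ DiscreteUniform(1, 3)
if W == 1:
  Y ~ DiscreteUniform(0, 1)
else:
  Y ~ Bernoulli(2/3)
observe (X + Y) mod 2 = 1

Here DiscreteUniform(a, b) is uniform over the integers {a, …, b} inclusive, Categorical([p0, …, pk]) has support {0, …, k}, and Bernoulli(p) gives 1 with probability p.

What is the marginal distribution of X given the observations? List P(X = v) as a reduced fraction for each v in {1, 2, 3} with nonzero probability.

P(X=1) = 19/67, P(X=2) = 29/67, P(X=3) = 19/67

Enumerate traces; 96 have nonzero weight after conditioning:
  (W=0, U=1, Z=1, X=1, Y=0) weight 1/576
  (W=0, U=1, Z=1, X=2, Y=1) weight 1/288
  (W=0, U=1, Z=1, X=3, Y=0) weight 1/576
  (W=0, U=1, Z=2, X=1, Y=0) weight 1/576
  (W=0, U=1, Z=2, X=2, Y=1) weight 1/288
  (W=0, U=1, Z=2, X=3, Y=0) weight 1/576
  (W=0, U=1, Z=3, X=1, Y=0) weight 1/576
  (W=0, U=1, Z=3, X=2, Y=1) weight 1/288
  … 88 more
Group by X:
  weight(X=1) = 19/144
  weight(X=2) = 29/144
  weight(X=3) = 19/144
Total weight = 19/144 + 29/144 + 19/144 = 67/144
P(X=1 | obs) = 19/144 / 67/144 = 19/67
P(X=2 | obs) = 29/144 / 67/144 = 29/67
P(X=3 | obs) = 19/144 / 67/144 = 19/67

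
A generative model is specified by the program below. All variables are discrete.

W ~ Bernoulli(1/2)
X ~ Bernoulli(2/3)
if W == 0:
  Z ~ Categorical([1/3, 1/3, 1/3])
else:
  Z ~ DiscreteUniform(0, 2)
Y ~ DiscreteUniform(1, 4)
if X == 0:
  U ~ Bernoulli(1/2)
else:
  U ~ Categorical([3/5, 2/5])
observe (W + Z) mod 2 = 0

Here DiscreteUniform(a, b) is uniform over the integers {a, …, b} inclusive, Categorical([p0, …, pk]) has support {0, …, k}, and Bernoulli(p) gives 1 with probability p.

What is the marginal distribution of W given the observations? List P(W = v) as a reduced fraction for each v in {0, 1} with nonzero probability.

Enumerate traces; 48 have nonzero weight after conditioning:
  (W=0, X=0, Z=0, Y=1, U=0) weight 1/144
  (W=0, X=0, Z=0, Y=1, U=1) weight 1/144
  (W=0, X=0, Z=0, Y=2, U=0) weight 1/144
  (W=0, X=0, Z=0, Y=2, U=1) weight 1/144
  (W=0, X=0, Z=0, Y=3, U=0) weight 1/144
  (W=0, X=0, Z=0, Y=3, U=1) weight 1/144
  (W=0, X=0, Z=0, Y=4, U=0) weight 1/144
  (W=0, X=0, Z=0, Y=4, U=1) weight 1/144
  (W=1, X=0, Z=1, Y=1, U=0) weight 1/144
  … 39 more
Group by W:
  weight(W=0) = 1/3
  weight(W=1) = 1/6
Total weight = 1/3 + 1/6 = 1/2
P(W=0 | obs) = 1/3 / 1/2 = 2/3
P(W=1 | obs) = 1/6 / 1/2 = 1/3

P(W=0) = 2/3, P(W=1) = 1/3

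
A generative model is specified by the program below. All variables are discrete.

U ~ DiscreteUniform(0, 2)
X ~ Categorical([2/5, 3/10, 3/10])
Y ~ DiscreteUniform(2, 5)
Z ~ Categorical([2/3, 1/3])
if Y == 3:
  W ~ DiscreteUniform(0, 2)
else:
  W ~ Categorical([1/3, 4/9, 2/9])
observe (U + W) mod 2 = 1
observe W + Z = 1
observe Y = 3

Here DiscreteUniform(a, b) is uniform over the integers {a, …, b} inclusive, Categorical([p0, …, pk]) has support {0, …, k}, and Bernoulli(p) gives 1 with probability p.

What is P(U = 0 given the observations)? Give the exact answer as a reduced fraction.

Enumerate traces; 9 have nonzero weight after conditioning:
  (U=0, X=0, Y=3, Z=0, W=1) weight 1/135
  (U=0, X=1, Y=3, Z=0, W=1) weight 1/180
  (U=0, X=2, Y=3, Z=0, W=1) weight 1/180
  (U=1, X=0, Y=3, Z=1, W=0) weight 1/270
  (U=1, X=1, Y=3, Z=1, W=0) weight 1/360
  (U=1, X=2, Y=3, Z=1, W=0) weight 1/360
  (U=2, X=0, Y=3, Z=0, W=1) weight 1/135
  (U=2, X=1, Y=3, Z=0, W=1) weight 1/180
  … 1 more
Group by U:
  weight(U=0) = 1/54
  weight(U=1) = 1/108
  weight(U=2) = 1/54
Total weight = 1/54 + 1/108 + 1/54 = 5/108
P(U=0 | obs) = 1/54 / 5/108 = 2/5
P(U=1 | obs) = 1/108 / 5/108 = 1/5
P(U=2 | obs) = 1/54 / 5/108 = 2/5

P(U = 0 | obs) = 2/5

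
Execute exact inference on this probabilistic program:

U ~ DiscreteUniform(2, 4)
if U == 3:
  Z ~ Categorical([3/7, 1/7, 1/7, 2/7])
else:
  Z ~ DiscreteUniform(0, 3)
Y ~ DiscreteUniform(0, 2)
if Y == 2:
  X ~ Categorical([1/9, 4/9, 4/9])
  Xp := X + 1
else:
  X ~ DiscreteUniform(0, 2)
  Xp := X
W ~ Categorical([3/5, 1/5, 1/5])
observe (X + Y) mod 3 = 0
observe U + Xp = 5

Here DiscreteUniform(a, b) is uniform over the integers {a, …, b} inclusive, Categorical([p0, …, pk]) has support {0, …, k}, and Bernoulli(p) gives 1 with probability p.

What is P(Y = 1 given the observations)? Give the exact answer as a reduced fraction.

Enumerate traces; 24 have nonzero weight after conditioning:
  (U=3, Z=0, Y=1, X=2, W=0) weight 1/105
  (U=3, Z=0, Y=1, X=2, W=1) weight 1/315
  (U=3, Z=0, Y=1, X=2, W=2) weight 1/315
  (U=3, Z=0, Y=2, X=1, W=0) weight 4/315
  (U=3, Z=0, Y=2, X=1, W=1) weight 4/945
  (U=3, Z=0, Y=2, X=1, W=2) weight 4/945
  (U=3, Z=1, Y=1, X=2, W=0) weight 1/315
  (U=3, Z=1, Y=1, X=2, W=1) weight 1/945
  … 16 more
Group by Y:
  weight(Y=1) = 1/27
  weight(Y=2) = 4/81
Total weight = 1/27 + 4/81 = 7/81
P(Y=1 | obs) = 1/27 / 7/81 = 3/7
P(Y=2 | obs) = 4/81 / 7/81 = 4/7

P(Y = 1 | obs) = 3/7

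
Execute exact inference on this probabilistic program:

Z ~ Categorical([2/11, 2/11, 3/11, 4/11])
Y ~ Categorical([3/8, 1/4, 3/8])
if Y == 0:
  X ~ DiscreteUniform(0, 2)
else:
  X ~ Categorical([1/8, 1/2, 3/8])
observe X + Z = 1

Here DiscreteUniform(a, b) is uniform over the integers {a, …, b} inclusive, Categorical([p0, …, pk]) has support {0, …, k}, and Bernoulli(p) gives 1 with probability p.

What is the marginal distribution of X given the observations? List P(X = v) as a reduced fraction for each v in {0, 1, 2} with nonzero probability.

Enumerate traces; 6 have nonzero weight after conditioning:
  (Z=0, Y=0, X=1) weight 1/44
  (Z=0, Y=1, X=1) weight 1/44
  (Z=0, Y=2, X=1) weight 3/88
  (Z=1, Y=0, X=0) weight 1/44
  (Z=1, Y=1, X=0) weight 1/176
  (Z=1, Y=2, X=0) weight 3/352
Group by X:
  weight(X=0) = 13/352
  weight(X=1) = 7/88
Total weight = 13/352 + 7/88 = 41/352
P(X=0 | obs) = 13/352 / 41/352 = 13/41
P(X=1 | obs) = 7/88 / 41/352 = 28/41

P(X=0) = 13/41, P(X=1) = 28/41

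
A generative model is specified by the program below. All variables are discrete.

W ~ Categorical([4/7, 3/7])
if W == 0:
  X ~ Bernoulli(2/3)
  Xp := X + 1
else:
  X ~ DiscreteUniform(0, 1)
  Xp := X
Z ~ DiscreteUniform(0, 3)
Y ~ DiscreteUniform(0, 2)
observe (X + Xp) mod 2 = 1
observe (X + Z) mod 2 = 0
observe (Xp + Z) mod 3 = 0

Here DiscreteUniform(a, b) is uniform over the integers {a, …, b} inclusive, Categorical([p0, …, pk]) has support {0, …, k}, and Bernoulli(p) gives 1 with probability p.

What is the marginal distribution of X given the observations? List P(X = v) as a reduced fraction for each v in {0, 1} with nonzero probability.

Enumerate traces; 6 have nonzero weight after conditioning:
  (W=0, X=0, Z=2, Y=0) weight 1/63
  (W=0, X=0, Z=2, Y=1) weight 1/63
  (W=0, X=0, Z=2, Y=2) weight 1/63
  (W=0, X=1, Z=1, Y=0) weight 2/63
  (W=0, X=1, Z=1, Y=1) weight 2/63
  (W=0, X=1, Z=1, Y=2) weight 2/63
Group by X:
  weight(X=0) = 1/21
  weight(X=1) = 2/21
Total weight = 1/21 + 2/21 = 1/7
P(X=0 | obs) = 1/21 / 1/7 = 1/3
P(X=1 | obs) = 2/21 / 1/7 = 2/3

P(X=0) = 1/3, P(X=1) = 2/3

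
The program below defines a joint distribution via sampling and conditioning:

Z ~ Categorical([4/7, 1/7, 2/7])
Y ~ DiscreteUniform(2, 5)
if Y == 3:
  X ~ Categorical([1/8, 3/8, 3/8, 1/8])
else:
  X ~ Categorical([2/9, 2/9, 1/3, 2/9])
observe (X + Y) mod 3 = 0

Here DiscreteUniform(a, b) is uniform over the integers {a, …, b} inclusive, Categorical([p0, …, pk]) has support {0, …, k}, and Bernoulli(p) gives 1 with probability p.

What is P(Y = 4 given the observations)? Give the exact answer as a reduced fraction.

P(Y = 4 | obs) = 12/37

Enumerate traces; 15 have nonzero weight after conditioning:
  (Z=0, Y=2, X=1) weight 2/63
  (Z=0, Y=3, X=0) weight 1/56
  (Z=0, Y=3, X=3) weight 1/56
  (Z=0, Y=4, X=2) weight 1/21
  (Z=0, Y=5, X=1) weight 2/63
  (Z=1, Y=2, X=1) weight 1/126
  (Z=1, Y=3, X=0) weight 1/224
  (Z=1, Y=3, X=3) weight 1/224
  … 7 more
Group by Y:
  weight(Y=2) = 1/18
  weight(Y=3) = 1/16
  weight(Y=4) = 1/12
  weight(Y=5) = 1/18
Total weight = 1/18 + 1/16 + 1/12 + 1/18 = 37/144
P(Y=2 | obs) = 1/18 / 37/144 = 8/37
P(Y=3 | obs) = 1/16 / 37/144 = 9/37
P(Y=4 | obs) = 1/12 / 37/144 = 12/37
P(Y=5 | obs) = 1/18 / 37/144 = 8/37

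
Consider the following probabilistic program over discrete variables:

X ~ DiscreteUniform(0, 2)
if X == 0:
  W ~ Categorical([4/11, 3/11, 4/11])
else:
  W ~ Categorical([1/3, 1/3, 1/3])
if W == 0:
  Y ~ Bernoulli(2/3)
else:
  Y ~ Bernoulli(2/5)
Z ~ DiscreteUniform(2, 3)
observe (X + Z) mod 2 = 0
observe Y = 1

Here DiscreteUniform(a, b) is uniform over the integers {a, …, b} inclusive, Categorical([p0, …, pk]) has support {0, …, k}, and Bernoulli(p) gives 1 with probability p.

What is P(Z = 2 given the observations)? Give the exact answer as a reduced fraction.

P(Z = 2 | obs) = 244/365

Enumerate traces; 9 have nonzero weight after conditioning:
  (X=0, W=0, Y=1, Z=2) weight 4/99
  (X=0, W=1, Y=1, Z=2) weight 1/55
  (X=0, W=2, Y=1, Z=2) weight 4/165
  (X=1, W=0, Y=1, Z=3) weight 1/27
  (X=1, W=1, Y=1, Z=3) weight 1/45
  (X=1, W=2, Y=1, Z=3) weight 1/45
  (X=2, W=0, Y=1, Z=2) weight 1/27
  (X=2, W=1, Y=1, Z=2) weight 1/45
  … 1 more
Group by Z:
  weight(Z=2) = 244/1485
  weight(Z=3) = 11/135
Total weight = 244/1485 + 11/135 = 73/297
P(Z=2 | obs) = 244/1485 / 73/297 = 244/365
P(Z=3 | obs) = 11/135 / 73/297 = 121/365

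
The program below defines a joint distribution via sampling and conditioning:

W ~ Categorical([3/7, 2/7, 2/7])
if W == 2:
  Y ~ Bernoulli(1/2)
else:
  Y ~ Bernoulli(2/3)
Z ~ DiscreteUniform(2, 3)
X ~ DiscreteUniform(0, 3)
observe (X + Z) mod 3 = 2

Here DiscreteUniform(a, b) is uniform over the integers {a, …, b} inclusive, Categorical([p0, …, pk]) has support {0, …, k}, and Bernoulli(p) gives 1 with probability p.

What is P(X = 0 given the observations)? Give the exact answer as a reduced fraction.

P(X = 0 | obs) = 1/3

Enumerate traces; 18 have nonzero weight after conditioning:
  (W=0, Y=0, Z=2, X=0) weight 1/56
  (W=0, Y=0, Z=2, X=3) weight 1/56
  (W=0, Y=0, Z=3, X=2) weight 1/56
  (W=0, Y=1, Z=2, X=0) weight 1/28
  (W=0, Y=1, Z=2, X=3) weight 1/28
  (W=0, Y=1, Z=3, X=2) weight 1/28
  (W=1, Y=0, Z=2, X=0) weight 1/84
  (W=1, Y=0, Z=2, X=3) weight 1/84
  … 10 more
Group by X:
  weight(X=0) = 1/8
  weight(X=2) = 1/8
  weight(X=3) = 1/8
Total weight = 1/8 + 1/8 + 1/8 = 3/8
P(X=0 | obs) = 1/8 / 3/8 = 1/3
P(X=2 | obs) = 1/8 / 3/8 = 1/3
P(X=3 | obs) = 1/8 / 3/8 = 1/3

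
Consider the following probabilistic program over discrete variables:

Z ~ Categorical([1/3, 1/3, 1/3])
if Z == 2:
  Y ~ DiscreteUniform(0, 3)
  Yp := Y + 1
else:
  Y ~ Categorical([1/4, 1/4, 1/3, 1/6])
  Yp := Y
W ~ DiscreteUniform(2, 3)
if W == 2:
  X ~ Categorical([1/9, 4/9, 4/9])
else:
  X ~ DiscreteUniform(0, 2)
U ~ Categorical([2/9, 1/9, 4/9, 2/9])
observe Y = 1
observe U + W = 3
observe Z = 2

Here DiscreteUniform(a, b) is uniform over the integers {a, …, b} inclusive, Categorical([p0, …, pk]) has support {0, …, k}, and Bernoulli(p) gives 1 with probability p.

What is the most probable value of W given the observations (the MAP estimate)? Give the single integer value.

Enumerate traces; 6 have nonzero weight after conditioning:
  (Z=2, Y=1, W=2, X=0, U=1) weight 1/1944
  (Z=2, Y=1, W=2, X=1, U=1) weight 1/486
  (Z=2, Y=1, W=2, X=2, U=1) weight 1/486
  (Z=2, Y=1, W=3, X=0, U=0) weight 1/324
  (Z=2, Y=1, W=3, X=1, U=0) weight 1/324
  (Z=2, Y=1, W=3, X=2, U=0) weight 1/324
Group by W:
  weight(W=2) = 1/216
  weight(W=3) = 1/108
Total weight = 1/216 + 1/108 = 1/72
P(W=2 | obs) = 1/216 / 1/72 = 1/3
P(W=3 | obs) = 1/108 / 1/72 = 2/3
argmax = 3

argmax_v P(W = v | obs) = 3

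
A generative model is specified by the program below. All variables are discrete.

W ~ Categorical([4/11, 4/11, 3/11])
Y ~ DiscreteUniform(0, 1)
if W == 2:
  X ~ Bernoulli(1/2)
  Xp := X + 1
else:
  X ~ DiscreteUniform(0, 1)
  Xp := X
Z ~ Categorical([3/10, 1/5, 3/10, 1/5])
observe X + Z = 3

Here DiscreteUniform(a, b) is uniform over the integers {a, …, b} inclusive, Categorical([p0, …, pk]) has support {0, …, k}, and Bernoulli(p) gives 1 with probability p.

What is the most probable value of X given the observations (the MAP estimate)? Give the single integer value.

Enumerate traces; 12 have nonzero weight after conditioning:
  (W=0, Y=0, X=0, Z=3) weight 1/55
  (W=0, Y=0, X=1, Z=2) weight 3/110
  (W=0, Y=1, X=0, Z=3) weight 1/55
  (W=0, Y=1, X=1, Z=2) weight 3/110
  (W=1, Y=0, X=0, Z=3) weight 1/55
  (W=1, Y=0, X=1, Z=2) weight 3/110
  (W=1, Y=1, X=0, Z=3) weight 1/55
  (W=1, Y=1, X=1, Z=2) weight 3/110
  … 4 more
Group by X:
  weight(X=0) = 1/10
  weight(X=1) = 3/20
Total weight = 1/10 + 3/20 = 1/4
P(X=0 | obs) = 1/10 / 1/4 = 2/5
P(X=1 | obs) = 3/20 / 1/4 = 3/5
argmax = 1

argmax_v P(X = v | obs) = 1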